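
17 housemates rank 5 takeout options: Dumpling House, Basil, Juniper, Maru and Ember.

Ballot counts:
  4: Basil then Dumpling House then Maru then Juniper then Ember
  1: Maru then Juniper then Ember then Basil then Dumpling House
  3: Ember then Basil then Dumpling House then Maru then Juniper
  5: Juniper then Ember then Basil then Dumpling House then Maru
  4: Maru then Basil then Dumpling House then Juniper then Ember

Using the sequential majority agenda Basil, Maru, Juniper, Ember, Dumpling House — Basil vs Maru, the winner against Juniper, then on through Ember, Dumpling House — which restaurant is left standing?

Ember

Round 1: Basil vs Maru — 12–5, Basil advances.
Round 2: Basil vs Juniper — 11–6, Basil advances.
Round 3: Basil vs Ember — 8–9, Ember advances.
Round 4: Ember vs Dumpling House — 9–8, Ember advances.
Ember survives the agenda.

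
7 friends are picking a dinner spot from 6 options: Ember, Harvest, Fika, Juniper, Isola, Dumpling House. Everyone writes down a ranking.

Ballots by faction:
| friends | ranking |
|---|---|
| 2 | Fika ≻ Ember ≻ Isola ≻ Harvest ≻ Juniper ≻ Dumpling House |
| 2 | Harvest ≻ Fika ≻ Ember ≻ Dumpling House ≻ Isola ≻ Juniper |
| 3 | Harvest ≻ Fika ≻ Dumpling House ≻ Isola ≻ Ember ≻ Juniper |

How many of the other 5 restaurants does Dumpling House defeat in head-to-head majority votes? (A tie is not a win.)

Dumpling House against each rival (7 friends):
Dumpling House vs Ember: 3 for Dumpling House, 4 for Ember — Ember by 4–3.
Dumpling House vs Harvest: Harvest wins 7–0.
Dumpling House–Fika: Fika 7–0.
Dumpling House vs Juniper: Dumpling House wins 5–2.
Dumpling House vs Isola: Dumpling House, 5–2.
Dumpling House beats Juniper, Isola; loses to Ember, Harvest, Fika — 2 pairwise wins.

2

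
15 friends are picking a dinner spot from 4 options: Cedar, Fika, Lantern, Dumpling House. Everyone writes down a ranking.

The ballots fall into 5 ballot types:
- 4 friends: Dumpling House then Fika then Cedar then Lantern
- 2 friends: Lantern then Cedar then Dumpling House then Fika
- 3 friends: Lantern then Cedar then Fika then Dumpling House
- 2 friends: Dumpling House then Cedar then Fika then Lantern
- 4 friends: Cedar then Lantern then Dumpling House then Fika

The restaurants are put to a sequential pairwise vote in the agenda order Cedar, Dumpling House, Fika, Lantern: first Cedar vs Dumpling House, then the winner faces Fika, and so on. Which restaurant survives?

Cedar

Round 1: Cedar vs Dumpling House — 9–6, Cedar advances.
Round 2: Cedar vs Fika — 11–4, Cedar advances.
Round 3: Cedar vs Lantern — 10–5, Cedar advances.
Cedar survives the agenda.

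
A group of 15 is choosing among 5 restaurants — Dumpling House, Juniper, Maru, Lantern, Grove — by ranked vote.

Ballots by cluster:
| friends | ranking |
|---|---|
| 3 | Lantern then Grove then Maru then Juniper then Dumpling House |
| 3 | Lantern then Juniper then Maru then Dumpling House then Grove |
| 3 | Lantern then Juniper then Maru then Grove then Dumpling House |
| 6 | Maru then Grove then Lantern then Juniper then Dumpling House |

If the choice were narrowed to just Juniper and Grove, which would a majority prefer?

Ballots ranking Juniper above Grove: 3 + 3 = 6.
Ballots ranking Grove above Juniper: 15 − 6 = 9.
Grove wins the head-to-head 9–6.

Grove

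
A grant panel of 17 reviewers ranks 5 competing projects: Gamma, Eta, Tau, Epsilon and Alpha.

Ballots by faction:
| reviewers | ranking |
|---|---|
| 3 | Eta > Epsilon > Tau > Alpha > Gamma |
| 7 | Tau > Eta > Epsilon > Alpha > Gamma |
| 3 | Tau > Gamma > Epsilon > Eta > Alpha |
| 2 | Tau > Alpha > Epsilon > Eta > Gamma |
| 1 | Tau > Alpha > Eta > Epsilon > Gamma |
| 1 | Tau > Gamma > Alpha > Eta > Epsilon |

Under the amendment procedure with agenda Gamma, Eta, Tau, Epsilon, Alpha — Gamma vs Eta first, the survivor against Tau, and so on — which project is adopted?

Tau

Round 1: Gamma vs Eta — 4–13, Eta advances.
Round 2: Eta vs Tau — 3–14, Tau advances.
Round 3: Tau vs Epsilon — 14–3, Tau advances.
Round 4: Tau vs Alpha — 17–0, Tau advances.
Tau survives the agenda.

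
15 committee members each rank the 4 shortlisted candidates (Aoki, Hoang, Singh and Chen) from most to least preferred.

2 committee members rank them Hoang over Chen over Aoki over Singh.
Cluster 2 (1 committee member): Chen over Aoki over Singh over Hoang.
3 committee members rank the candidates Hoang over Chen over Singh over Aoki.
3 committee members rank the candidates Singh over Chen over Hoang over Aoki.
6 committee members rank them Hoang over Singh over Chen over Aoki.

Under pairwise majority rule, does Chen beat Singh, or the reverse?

Singh

Ballots ranking Chen above Singh: 2 + 1 + 3 = 6.
Ballots ranking Singh above Chen: 15 − 6 = 9.
Singh wins the head-to-head 9–6.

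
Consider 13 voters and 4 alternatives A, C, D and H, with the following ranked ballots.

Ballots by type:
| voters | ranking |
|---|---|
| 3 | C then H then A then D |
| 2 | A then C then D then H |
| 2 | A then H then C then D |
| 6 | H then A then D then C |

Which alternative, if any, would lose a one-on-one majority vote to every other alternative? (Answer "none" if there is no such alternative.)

D

Pairwise majorities:
A vs C: 10 to 3, A.
A vs D: 13 to 0, A.
A vs H: H wins 9–4.
C vs D: C preferred on 3+2+2 = 7 ballots; C wins 7–6.
C vs H: H, 8–5.
D vs H: 2 to 11, H.
D is beaten in every head-to-head and is the Condorcet loser.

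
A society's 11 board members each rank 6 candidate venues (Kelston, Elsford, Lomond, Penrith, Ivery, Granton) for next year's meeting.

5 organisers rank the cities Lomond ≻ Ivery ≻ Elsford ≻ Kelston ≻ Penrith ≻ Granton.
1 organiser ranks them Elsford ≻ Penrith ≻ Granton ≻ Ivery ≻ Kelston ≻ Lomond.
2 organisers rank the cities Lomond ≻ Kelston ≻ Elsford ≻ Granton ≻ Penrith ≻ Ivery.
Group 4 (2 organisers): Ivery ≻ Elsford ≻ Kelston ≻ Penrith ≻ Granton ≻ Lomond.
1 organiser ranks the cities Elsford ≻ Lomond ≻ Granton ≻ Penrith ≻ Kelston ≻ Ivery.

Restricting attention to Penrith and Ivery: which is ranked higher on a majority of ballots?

Ballots ranking Penrith above Ivery: 1 + 2 + 1 = 4.
Ballots ranking Ivery above Penrith: 11 − 4 = 7.
Ivery wins the head-to-head 7–4.

Ivery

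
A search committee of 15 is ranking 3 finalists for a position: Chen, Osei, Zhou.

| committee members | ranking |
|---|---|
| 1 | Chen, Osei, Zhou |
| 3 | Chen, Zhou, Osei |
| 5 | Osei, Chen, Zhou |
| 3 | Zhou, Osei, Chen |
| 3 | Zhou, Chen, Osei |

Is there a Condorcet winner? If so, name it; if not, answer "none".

Check each pair by majority over 15 ballots:
Chen vs Osei: Chen is ranked higher on 1+3+3 = 7 ballots, Osei on 8. Osei wins 8–7.
Chen vs Zhou: 9 to 6, Chen.
Osei vs Zhou: 6 to 9, Zhou.
No candidate is unbeaten: Chen loses to Osei; Osei loses to Zhou; Zhou loses to Chen. In particular Chen beats Zhou beats Osei beats Chen is a majority cycle — no Condorcet winner exists.

none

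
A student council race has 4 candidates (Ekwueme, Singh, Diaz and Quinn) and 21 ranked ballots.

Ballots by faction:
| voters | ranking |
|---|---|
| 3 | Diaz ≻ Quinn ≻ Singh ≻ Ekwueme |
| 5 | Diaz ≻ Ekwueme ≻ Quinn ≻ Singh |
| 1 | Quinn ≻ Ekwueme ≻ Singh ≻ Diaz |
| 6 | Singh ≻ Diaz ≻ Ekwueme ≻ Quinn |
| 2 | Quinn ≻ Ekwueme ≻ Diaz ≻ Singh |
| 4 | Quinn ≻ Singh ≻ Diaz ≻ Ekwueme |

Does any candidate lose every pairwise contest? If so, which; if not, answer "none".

none

Head-to-head results (21 voters):
Ekwueme vs Singh: 8 to 13, Singh.
Ekwueme–Diaz: Diaz 18–3.
Ekwueme–Quinn: Ekwueme 11–10.
Singh–Diaz: Singh 11–10.
Singh vs Quinn: 6 to 15, Quinn.
Diaz–Quinn: Diaz 14–7.
Every candidate wins at least one matchup (Ekwueme beats Quinn; Singh beats Ekwueme; Diaz beats Ekwueme; Quinn beats Singh), so there is no Condorcet loser.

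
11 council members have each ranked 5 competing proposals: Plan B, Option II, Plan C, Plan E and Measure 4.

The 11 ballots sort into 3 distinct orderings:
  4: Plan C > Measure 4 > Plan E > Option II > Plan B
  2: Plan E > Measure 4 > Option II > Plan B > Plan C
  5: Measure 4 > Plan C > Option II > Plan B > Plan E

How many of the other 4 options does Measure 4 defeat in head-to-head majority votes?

4

Measure 4 against each rival (11 council members):
Measure 4 vs Plan B: 4+2+5 = 11 for Measure 4, 0 for Plan B — Measure 4 by 11–0.
Measure 4 vs Option II: Measure 4 wins 11–0.
Measure 4 vs Plan C: Measure 4, 7–4.
Measure 4 vs Plan E: Measure 4 is ranked higher on 4+5 = 9 ballots, Plan E on 2. Measure 4 wins 9–2.
Measure 4 beats Plan B, Option II, Plan C, Plan E — 4 pairwise wins.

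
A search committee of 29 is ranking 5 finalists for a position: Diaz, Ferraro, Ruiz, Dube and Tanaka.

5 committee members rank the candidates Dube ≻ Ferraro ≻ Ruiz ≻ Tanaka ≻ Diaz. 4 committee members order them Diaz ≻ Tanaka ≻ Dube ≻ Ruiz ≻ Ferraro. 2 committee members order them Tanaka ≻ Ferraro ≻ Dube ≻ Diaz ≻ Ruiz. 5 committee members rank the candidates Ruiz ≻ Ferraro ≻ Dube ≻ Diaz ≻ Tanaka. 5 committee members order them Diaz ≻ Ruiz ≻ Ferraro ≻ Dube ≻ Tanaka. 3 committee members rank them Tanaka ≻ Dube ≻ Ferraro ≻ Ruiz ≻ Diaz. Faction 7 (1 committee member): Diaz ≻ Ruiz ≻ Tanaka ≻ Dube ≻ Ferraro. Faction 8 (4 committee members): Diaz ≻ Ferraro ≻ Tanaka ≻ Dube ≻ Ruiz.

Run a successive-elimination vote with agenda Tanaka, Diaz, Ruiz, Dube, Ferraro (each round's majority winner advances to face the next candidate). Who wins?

Ferraro

Round 1: Tanaka vs Diaz — 10–19, Diaz advances.
Round 2: Diaz vs Ruiz — 16–13, Diaz advances.
Round 3: Diaz vs Dube — 14–15, Dube advances.
Round 4: Dube vs Ferraro — 13–16, Ferraro advances.
Ferraro survives the agenda.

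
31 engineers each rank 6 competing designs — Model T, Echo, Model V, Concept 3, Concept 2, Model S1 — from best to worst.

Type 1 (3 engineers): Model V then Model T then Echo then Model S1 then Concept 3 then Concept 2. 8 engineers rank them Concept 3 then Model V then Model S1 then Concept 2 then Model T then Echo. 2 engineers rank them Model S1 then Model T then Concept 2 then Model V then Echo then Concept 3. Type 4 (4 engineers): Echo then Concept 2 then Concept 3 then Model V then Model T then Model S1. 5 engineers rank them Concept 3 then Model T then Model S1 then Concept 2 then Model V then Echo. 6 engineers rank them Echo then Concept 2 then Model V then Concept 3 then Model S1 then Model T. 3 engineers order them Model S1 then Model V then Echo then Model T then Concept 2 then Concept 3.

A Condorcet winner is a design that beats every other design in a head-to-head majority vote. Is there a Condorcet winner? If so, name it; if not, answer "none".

none

Head-to-head results (31 engineers):
Model T vs Echo: 3+8+2+5 = 18 for Model T, 13 for Echo — Model T by 18–13.
Model T vs Model V: Model T is ranked higher on 2+5 = 7 ballots, Model V on 24. Model V wins 24–7.
Model T vs Concept 3: 8 to 23, Concept 3.
Model T vs Concept 2: 3+2+5+3 = 13 for Model T, 18 for Concept 2 — Concept 2 by 18–13.
Model T vs Model S1: Model T preferred on 3+4+5 = 12 ballots; Model S1 wins 19–12.
Echo vs Model V: Echo preferred on 4+6 = 10 ballots; Model V wins 21–10.
Echo vs Concept 3: Echo preferred on 3+2+4+6+3 = 18 ballots; Echo wins 18–13.
Echo vs Concept 2: Echo preferred on 3+4+6+3 = 16 ballots; Echo wins 16–15.
Echo vs Model S1: 3+4+6 = 13 for Echo, 18 for Model S1 — Model S1 by 18–13.
Model V vs Concept 3: Model V is ranked higher on 3+2+6+3 = 14 ballots, Concept 3 on 17. Concept 3 wins 17–14.
Model V vs Concept 2: Model V is ranked higher on 3+8+3 = 14 ballots, Concept 2 on 17. Concept 2 wins 17–14.
Model V vs Model S1: Model V preferred on 3+8+4+6 = 21 ballots; Model V wins 21–10.
Concept 3 vs Concept 2: Concept 3 is ranked higher on 3+8+5 = 16 ballots, Concept 2 on 15. Concept 3 wins 16–15.
Concept 3 vs Model S1: 23 to 8, Concept 3.
Concept 2 vs Model S1: Concept 2 preferred on 4+6 = 10 ballots; Model S1 wins 21–10.
Every design loses at least once (Model T loses to Model V; Echo loses to Model T; Model V loses to Concept 3; Concept 3 loses to Echo; Concept 2 loses to Echo; Model S1 loses to Model V). The majority relation contains the cycle Model T > Echo > Concept 3 > Model T, so there is no Condorcet winner.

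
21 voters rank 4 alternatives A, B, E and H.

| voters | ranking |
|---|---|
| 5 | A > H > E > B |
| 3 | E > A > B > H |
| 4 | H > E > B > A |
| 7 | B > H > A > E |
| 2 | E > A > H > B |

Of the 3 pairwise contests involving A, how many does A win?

1

A against each rival (21 voters):
A vs B: B, 11–10.
A vs E: 12 to 9, A.
A–H: H 11–10.
A beats E; loses to B, H — 1 pairwise win.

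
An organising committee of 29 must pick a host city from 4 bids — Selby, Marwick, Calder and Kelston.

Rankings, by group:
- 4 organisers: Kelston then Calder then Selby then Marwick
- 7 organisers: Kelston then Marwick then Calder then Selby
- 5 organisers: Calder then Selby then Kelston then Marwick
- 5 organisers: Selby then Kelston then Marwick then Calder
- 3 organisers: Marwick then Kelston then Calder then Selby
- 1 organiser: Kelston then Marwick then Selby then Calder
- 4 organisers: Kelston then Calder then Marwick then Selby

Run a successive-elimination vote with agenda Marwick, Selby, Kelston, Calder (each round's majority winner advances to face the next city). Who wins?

Kelston

Round 1: Marwick vs Selby — 15–14, Marwick advances.
Round 2: Marwick vs Kelston — 3–26, Kelston advances.
Round 3: Kelston vs Calder — 24–5, Kelston advances.
The agenda winner is Kelston.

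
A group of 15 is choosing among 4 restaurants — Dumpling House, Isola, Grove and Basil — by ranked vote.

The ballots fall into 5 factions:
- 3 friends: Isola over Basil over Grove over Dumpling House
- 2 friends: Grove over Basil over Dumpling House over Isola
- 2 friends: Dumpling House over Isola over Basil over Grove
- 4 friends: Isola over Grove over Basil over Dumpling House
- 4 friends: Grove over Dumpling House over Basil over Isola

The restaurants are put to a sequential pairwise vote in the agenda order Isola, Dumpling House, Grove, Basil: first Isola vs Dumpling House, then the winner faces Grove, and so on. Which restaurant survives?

Grove

Round 1: Isola vs Dumpling House — 7–8, Dumpling House advances.
Round 2: Dumpling House vs Grove — 2–13, Grove advances.
Round 3: Grove vs Basil — 10–5, Grove advances.
The agenda winner is Grove.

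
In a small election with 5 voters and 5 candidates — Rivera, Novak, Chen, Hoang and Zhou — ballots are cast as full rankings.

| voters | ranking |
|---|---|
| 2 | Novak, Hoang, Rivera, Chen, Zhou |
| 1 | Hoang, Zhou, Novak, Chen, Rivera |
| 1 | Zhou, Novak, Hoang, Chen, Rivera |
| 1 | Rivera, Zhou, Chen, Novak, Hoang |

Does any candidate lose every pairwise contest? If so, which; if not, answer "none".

Head-to-head results (5 voters):
Rivera vs Novak: 1 for Rivera, 4 for Novak — Novak by 4–1.
Rivera vs Chen: Rivera wins 3–2.
Rivera–Hoang: Hoang 4–1.
Rivera vs Zhou: Rivera wins 3–2.
Novak vs Chen: Novak, 4–1.
Novak vs Hoang: 2+1+1 = 4 for Novak, 1 for Hoang — Novak by 4–1.
Novak vs Zhou: Novak preferred on 2 ballots; Zhou wins 3–2.
Chen vs Hoang: Chen is ranked higher on 1 ballot, Hoang on 4. Hoang wins 4–1.
Chen–Zhou: Zhou 3–2.
Hoang vs Zhou: Hoang, 3–2.
Chen is beaten in every head-to-head and is the Condorcet loser.

Chen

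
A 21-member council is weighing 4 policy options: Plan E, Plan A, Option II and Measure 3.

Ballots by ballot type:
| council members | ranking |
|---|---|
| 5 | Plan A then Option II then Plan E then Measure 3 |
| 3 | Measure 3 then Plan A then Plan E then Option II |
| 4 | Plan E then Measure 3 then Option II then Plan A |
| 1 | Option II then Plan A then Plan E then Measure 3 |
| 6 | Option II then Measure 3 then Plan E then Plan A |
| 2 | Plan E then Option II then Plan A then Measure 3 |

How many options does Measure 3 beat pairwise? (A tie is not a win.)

1

Measure 3 against each rival (21 council members):
Measure 3 vs Plan E: Plan E wins 12–9.
Measure 3 vs Plan A: Measure 3, 13–8.
Measure 3–Option II: Option II 14–7.
Measure 3 beats Plan A; loses to Plan E, Option II — 1 pairwise win.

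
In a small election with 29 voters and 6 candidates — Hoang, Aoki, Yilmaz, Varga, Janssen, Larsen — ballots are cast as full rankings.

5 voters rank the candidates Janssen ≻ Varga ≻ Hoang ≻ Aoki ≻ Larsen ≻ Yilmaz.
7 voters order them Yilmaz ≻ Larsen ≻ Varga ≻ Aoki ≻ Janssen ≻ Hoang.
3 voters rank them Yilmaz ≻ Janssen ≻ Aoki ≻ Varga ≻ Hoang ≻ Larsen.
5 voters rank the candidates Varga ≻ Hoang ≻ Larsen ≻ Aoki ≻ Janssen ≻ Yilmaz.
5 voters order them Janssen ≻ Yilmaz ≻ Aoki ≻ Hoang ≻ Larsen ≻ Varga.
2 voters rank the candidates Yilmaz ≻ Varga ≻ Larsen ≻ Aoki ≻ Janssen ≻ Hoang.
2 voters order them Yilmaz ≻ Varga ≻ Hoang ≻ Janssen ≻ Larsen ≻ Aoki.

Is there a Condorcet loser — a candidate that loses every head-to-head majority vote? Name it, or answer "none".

none

Head-to-head results (29 voters):
Hoang vs Aoki: Aoki, 17–12.
Hoang vs Yilmaz: Yilmaz, 19–10.
Hoang vs Varga: Varga wins 24–5.
Hoang–Janssen: Janssen 22–7.
Hoang vs Larsen: Hoang, 20–9.
Aoki vs Yilmaz: Aoki is ranked higher on 5+5 = 10 ballots, Yilmaz on 19. Yilmaz wins 19–10.
Aoki–Varga: Varga 21–8.
Aoki–Janssen: Janssen 15–14.
Aoki vs Larsen: Larsen, 16–13.
Yilmaz–Varga: Yilmaz 19–10.
Yilmaz vs Janssen: Yilmaz preferred on 7+3+2+2 = 14 ballots; Janssen wins 15–14.
Yilmaz vs Larsen: Yilmaz, 19–10.
Varga vs Janssen: Varga, 16–13.
Varga vs Larsen: Varga wins 17–12.
Janssen vs Larsen: Janssen wins 15–14.
Each candidate has at least one pairwise win (Hoang beats Larsen; Aoki beats Hoang; Yilmaz beats Hoang; Varga beats Hoang; Janssen beats Hoang; Larsen beats Aoki) — no Condorcet loser.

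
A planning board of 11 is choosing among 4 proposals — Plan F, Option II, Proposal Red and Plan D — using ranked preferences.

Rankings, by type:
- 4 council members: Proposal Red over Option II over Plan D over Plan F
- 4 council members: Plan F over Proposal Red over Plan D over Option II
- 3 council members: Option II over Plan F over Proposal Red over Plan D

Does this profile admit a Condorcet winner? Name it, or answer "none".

none

Check each pair by majority over 11 ballots:
Plan F–Option II: Option II 7–4.
Plan F vs Proposal Red: Plan F, 7–4.
Plan F vs Plan D: Plan F preferred on 4+3 = 7 ballots; Plan F wins 7–4.
Option II vs Proposal Red: Option II is ranked higher on 3 ballots, Proposal Red on 8. Proposal Red wins 8–3.
Option II vs Plan D: 7 to 4, Option II.
Proposal Red–Plan D: Proposal Red 11–0.
Each option drops at least one matchup (Plan F loses to Option II; Option II loses to Proposal Red; Proposal Red loses to Plan F; Plan D loses to Plan F); the cycle Plan F → Proposal Red → Option II → Plan F rules out a Condorcet winner.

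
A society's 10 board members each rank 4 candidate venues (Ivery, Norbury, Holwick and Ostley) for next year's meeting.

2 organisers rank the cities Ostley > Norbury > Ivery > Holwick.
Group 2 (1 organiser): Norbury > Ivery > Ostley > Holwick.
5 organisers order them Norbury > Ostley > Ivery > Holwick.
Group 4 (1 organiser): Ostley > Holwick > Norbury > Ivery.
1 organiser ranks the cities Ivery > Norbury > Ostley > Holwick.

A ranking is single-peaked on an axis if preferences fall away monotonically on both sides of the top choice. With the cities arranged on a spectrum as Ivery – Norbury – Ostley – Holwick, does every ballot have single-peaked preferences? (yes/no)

yes

Axis positions: Ivery=1, Norbury=2, Ostley=3, Holwick=4.
Group 1 (peak Ostley at position 3): ranking walks positions 3-2-1-4, expanding outward from the peak — single-peaked.
Group 2 (peak Norbury at position 2): ranking walks positions 2-1-3-4, expanding outward from the peak — single-peaked.
Group 3 (peak Norbury at position 2): ranking walks positions 2-3-1-4, expanding outward from the peak — single-peaked.
Group 4 (peak Ostley at position 3): ranking walks positions 3-4-2-1, expanding outward from the peak — single-peaked.
Group 5 (peak Ivery at position 1): ranking walks positions 1-2-3-4, expanding outward from the peak — single-peaked.
Every ranking is single-peaked on this axis.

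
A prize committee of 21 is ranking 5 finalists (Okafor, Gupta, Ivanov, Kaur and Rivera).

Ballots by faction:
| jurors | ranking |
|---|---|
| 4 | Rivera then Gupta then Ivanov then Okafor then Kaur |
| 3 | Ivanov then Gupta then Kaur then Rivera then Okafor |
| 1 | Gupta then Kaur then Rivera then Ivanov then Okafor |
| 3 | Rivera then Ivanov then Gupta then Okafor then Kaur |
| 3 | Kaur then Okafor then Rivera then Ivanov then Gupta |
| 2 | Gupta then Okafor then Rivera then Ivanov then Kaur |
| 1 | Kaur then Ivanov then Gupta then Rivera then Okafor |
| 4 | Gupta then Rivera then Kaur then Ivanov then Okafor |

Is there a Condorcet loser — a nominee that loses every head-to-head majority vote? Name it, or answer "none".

Pairwise majorities:
Okafor vs Gupta: Okafor preferred on 3 ballots; Gupta wins 18–3.
Okafor vs Ivanov: Okafor is ranked higher on 3+2 = 5 ballots, Ivanov on 16. Ivanov wins 16–5.
Okafor–Kaur: Kaur 12–9.
Okafor vs Rivera: Rivera, 16–5.
Gupta vs Ivanov: Gupta wins 11–10.
Gupta vs Kaur: Gupta, 17–4.
Gupta–Rivera: Gupta 11–10.
Ivanov vs Kaur: Ivanov preferred on 4+3+3+2 = 12 ballots; Ivanov wins 12–9.
Ivanov vs Rivera: Ivanov preferred on 3+1 = 4 ballots; Rivera wins 17–4.
Kaur vs Rivera: Rivera, 13–8.
Only Okafor has no wins; Okafor is the Condorcet loser.

Okafor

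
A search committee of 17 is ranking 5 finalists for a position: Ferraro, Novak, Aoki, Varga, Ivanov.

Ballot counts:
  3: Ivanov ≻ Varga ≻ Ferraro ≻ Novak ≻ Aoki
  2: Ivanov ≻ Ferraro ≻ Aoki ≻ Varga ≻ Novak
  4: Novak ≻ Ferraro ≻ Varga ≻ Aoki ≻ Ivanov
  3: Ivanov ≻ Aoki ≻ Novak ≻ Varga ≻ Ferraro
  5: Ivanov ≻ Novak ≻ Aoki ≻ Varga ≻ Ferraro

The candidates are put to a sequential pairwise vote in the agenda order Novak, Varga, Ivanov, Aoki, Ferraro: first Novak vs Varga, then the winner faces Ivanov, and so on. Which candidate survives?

Round 1: Novak vs Varga — 12–5, Novak advances.
Round 2: Novak vs Ivanov — 4–13, Ivanov advances.
Round 3: Ivanov vs Aoki — 13–4, Ivanov advances.
Round 4: Ivanov vs Ferraro — 13–4, Ivanov advances.
Ivanov survives the agenda.

Ivanov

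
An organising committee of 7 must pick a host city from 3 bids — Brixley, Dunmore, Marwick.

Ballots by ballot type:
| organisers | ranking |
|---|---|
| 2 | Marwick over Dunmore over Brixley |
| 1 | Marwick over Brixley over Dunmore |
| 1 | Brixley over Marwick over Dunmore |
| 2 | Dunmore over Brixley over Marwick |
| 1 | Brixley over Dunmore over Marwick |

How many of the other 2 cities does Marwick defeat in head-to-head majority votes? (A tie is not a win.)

1

Marwick against each rival (7 organisers):
Marwick vs Brixley: Brixley, 4–3.
Marwick vs Dunmore: Marwick is ranked higher on 2+1+1 = 4 ballots, Dunmore on 3. Marwick wins 4–3.
Marwick beats Dunmore; loses to Brixley — 1 pairwise win.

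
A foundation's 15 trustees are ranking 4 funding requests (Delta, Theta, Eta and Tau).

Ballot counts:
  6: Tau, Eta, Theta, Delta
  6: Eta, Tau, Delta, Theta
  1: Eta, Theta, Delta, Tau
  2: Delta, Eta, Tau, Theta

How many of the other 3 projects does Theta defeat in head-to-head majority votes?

Theta against each rival (15 reviewers):
Theta vs Delta: Delta, 8–7.
Theta vs Eta: Eta wins 15–0.
Theta vs Tau: Theta is ranked higher on 1 ballot, Tau on 14. Tau wins 14–1.
Theta beats no one; loses to Delta, Eta, Tau — 0 pairwise wins.

0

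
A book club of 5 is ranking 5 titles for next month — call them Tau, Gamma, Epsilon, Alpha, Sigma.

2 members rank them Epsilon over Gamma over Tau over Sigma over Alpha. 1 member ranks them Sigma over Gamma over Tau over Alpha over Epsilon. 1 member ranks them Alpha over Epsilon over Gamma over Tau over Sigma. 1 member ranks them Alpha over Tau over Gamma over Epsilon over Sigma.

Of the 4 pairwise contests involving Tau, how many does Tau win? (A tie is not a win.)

2

Tau against each rival (5 members):
Tau–Gamma: Gamma 4–1.
Tau–Epsilon: Epsilon 3–2.
Tau vs Alpha: Tau is ranked higher on 2+1 = 3 ballots, Alpha on 2. Tau wins 3–2.
Tau vs Sigma: Tau, 4–1.
Tau beats Alpha, Sigma; loses to Gamma, Epsilon — 2 pairwise wins.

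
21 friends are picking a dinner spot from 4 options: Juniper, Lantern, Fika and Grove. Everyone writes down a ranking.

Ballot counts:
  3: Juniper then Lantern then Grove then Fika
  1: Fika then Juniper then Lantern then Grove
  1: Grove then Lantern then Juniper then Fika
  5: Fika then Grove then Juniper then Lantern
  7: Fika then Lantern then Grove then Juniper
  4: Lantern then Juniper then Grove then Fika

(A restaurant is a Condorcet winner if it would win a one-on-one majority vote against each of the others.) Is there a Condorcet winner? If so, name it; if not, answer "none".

Fika

Pairwise majorities:
Juniper vs Lantern: Juniper is ranked higher on 3+1+5 = 9 ballots, Lantern on 12. Lantern wins 12–9.
Juniper vs Fika: Juniper preferred on 3+1+4 = 8 ballots; Fika wins 13–8.
Juniper vs Grove: Juniper preferred on 3+1+4 = 8 ballots; Grove wins 13–8.
Lantern vs Fika: 8 to 13, Fika.
Lantern vs Grove: 15 to 6, Lantern.
Fika vs Grove: 1+5+7 = 13 for Fika, 8 for Grove — Fika by 13–8.
Fika defeats every rival head-to-head and is the Condorcet winner.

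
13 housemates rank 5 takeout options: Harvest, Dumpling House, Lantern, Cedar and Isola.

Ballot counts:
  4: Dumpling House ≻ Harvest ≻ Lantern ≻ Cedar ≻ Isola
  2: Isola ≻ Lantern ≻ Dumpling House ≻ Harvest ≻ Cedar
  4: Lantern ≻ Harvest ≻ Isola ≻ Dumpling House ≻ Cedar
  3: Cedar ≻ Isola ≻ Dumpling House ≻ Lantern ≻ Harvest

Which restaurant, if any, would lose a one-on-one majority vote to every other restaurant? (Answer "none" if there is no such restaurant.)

none

Pairwise majorities:
Harvest vs Dumpling House: 4 to 9, Dumpling House.
Harvest vs Lantern: Lantern wins 9–4.
Harvest vs Cedar: Harvest, 10–3.
Harvest–Isola: Harvest 8–5.
Dumpling House vs Lantern: Dumpling House preferred on 4+3 = 7 ballots; Dumpling House wins 7–6.
Dumpling House–Cedar: Dumpling House 10–3.
Dumpling House vs Isola: Isola wins 9–4.
Lantern–Cedar: Lantern 10–3.
Lantern vs Isola: Lantern wins 8–5.
Cedar vs Isola: Cedar wins 7–6.
No restaurant is winless: Harvest beats Cedar; Dumpling House beats Harvest; Lantern beats Harvest; Cedar beats Isola; Isola beats Dumpling House. There is no Condorcet loser.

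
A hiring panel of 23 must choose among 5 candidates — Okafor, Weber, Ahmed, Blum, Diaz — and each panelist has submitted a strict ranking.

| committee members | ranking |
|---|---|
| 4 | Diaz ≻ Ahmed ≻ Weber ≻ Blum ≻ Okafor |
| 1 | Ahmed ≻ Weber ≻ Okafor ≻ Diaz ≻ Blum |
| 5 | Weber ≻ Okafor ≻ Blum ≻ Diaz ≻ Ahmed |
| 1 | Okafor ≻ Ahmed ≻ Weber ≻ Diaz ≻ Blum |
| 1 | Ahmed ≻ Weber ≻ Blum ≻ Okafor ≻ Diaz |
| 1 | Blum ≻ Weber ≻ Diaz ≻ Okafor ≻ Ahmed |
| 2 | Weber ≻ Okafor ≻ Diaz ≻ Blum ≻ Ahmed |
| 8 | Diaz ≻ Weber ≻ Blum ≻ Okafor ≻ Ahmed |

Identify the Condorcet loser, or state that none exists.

Head-to-head results (23 committee members):
Okafor–Weber: Weber 22–1.
Okafor–Ahmed: Okafor 17–6.
Okafor vs Blum: Blum, 14–9.
Okafor vs Diaz: Okafor preferred on 1+5+1+1+2 = 10 ballots; Diaz wins 13–10.
Weber vs Ahmed: Weber, 16–7.
Weber–Blum: Weber 22–1.
Weber vs Diaz: Diaz, 12–11.
Ahmed vs Blum: Ahmed is ranked higher on 4+1+1+1 = 7 ballots, Blum on 16. Blum wins 16–7.
Ahmed vs Diaz: Diaz wins 20–3.
Blum vs Diaz: Blum is ranked higher on 5+1+1 = 7 ballots, Diaz on 16. Diaz wins 16–7.
Ahmed loses to every other candidate — it is the Condorcet loser.

Ahmed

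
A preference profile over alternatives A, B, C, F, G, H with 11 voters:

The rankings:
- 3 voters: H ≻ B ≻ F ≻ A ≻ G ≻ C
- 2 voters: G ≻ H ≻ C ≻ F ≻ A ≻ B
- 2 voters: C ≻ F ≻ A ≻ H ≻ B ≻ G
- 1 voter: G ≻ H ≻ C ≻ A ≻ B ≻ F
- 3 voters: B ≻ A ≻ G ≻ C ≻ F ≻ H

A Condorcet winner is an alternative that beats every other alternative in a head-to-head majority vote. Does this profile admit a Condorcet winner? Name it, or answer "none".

none

Pairwise majorities:
A vs B: 2+2+1 = 5 for A, 6 for B — B by 6–5.
A vs C: 3+3 = 6 for A, 5 for C — A by 6–5.
A vs F: A preferred on 1+3 = 4 ballots; F wins 7–4.
A vs G: A is ranked higher on 3+2+3 = 8 ballots, G on 3. A wins 8–3.
A vs H: 2+3 = 5 for A, 6 for H — H by 6–5.
B vs C: B is ranked higher on 3+3 = 6 ballots, C on 5. B wins 6–5.
B vs F: B preferred on 3+1+3 = 7 ballots; B wins 7–4.
B vs G: 3+2+3 = 8 for B, 3 for G — B by 8–3.
B vs H: 3 for B, 8 for H — H by 8–3.
C vs F: 2+2+1+3 = 8 for C, 3 for F — C by 8–3.
C vs G: 2 to 9, G.
C vs H: 2+3 = 5 for C, 6 for H — H by 6–5.
F vs G: F preferred on 3+2 = 5 ballots; G wins 6–5.
F vs H: 2+3 = 5 for F, 6 for H — H by 6–5.
G vs H: 6 to 5, G.
No alternative is unbeaten: A loses to B; B loses to H; C loses to A; F loses to B; G loses to A; H loses to G. In particular A > C > F > A is a majority cycle — no Condorcet winner exists.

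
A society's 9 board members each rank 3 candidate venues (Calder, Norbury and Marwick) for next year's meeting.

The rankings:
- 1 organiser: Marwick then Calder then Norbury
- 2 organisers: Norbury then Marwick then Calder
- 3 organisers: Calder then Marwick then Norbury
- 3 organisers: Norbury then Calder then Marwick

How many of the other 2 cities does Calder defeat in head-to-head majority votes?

Calder against each rival (9 organisers):
Calder vs Norbury: Calder is ranked higher on 1+3 = 4 ballots, Norbury on 5. Norbury wins 5–4.
Calder vs Marwick: Calder, 6–3.
Calder beats Marwick; loses to Norbury — 1 pairwise win.

1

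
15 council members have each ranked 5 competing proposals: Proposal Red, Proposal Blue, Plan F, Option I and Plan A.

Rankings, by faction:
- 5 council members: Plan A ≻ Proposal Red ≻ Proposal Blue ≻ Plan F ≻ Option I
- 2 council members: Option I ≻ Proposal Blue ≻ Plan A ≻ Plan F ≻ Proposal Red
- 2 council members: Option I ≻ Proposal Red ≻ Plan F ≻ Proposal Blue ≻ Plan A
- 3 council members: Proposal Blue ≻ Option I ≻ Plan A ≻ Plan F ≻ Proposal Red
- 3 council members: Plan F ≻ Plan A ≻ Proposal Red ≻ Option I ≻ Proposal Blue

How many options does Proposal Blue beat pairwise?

Proposal Blue against each rival (15 council members):
Proposal Blue vs Proposal Red: Proposal Red wins 10–5.
Proposal Blue vs Plan F: Proposal Blue wins 10–5.
Proposal Blue vs Option I: Proposal Blue is ranked higher on 5+3 = 8 ballots, Option I on 7. Proposal Blue wins 8–7.
Proposal Blue–Plan A: Plan A 8–7.
Proposal Blue beats Plan F, Option I; loses to Proposal Red, Plan A — 2 pairwise wins.

2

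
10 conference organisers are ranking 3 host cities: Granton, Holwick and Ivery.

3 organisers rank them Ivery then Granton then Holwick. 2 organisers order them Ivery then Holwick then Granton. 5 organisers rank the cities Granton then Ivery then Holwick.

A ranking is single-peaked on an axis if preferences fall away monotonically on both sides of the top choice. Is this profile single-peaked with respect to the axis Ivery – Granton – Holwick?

no

Axis positions: Ivery=1, Granton=2, Holwick=3.
Ballot type 1 (peak Ivery at position 1): ranking walks positions 1-2-3, expanding outward from the peak — single-peaked.
Ballot type 2: ranking walks positions 1-3-2; Holwick is ranked above Granton even though Granton lies between Holwick and the peak Ivery on the axis — preferences dip and rise again. Not single-peaked.
Ballot type 3 (peak Granton at position 2): ranking walks positions 2-1-3, expanding outward from the peak — single-peaked.
Ballot type 2 violates single-peakedness, so the profile is not single-peaked on this axis.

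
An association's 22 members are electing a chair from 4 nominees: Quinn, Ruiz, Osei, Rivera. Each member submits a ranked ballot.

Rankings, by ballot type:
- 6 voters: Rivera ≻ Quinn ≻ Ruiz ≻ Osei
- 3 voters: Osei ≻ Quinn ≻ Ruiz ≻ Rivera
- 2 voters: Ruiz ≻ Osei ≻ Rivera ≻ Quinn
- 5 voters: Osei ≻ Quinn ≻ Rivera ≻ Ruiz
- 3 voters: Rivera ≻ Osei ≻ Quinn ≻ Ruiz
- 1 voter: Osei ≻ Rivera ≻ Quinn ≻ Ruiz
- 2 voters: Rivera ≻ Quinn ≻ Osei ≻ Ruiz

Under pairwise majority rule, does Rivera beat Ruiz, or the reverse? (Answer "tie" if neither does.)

Ballots ranking Rivera above Ruiz: 6 + 5 + 3 + 1 + 2 = 17.
Ballots ranking Ruiz above Rivera: 22 − 17 = 5.
Rivera wins the head-to-head 17–5.

Rivera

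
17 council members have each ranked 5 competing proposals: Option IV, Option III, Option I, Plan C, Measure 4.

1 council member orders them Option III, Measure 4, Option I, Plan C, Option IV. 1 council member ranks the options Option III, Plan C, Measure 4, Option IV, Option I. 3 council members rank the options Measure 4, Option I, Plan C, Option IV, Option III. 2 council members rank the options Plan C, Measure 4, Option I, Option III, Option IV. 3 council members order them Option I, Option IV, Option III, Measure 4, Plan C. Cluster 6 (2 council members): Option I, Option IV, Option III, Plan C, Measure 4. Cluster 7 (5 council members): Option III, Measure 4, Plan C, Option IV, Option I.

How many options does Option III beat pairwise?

Option III against each rival (17 council members):
Option III vs Option IV: Option III wins 9–8.
Option III vs Option I: 7 to 10, Option I.
Option III vs Plan C: 12 to 5, Option III.
Option III vs Measure 4: Option III wins 12–5.
Option III beats Option IV, Plan C, Measure 4; loses to Option I — 3 pairwise wins.

3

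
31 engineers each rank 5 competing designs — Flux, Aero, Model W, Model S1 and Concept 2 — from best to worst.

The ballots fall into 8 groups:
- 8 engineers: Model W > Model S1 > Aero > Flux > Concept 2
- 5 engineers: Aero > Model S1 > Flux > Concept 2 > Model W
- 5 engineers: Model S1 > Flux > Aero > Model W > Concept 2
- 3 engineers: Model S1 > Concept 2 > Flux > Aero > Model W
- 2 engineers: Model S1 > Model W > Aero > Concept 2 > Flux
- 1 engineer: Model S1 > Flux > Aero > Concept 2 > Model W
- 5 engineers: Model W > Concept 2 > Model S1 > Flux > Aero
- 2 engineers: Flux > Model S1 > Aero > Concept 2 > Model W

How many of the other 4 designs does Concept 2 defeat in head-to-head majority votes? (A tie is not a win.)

Concept 2 against each rival (31 engineers):
Concept 2 vs Flux: Concept 2 preferred on 3+2+5 = 10 ballots; Flux wins 21–10.
Concept 2 vs Aero: Concept 2 preferred on 3+5 = 8 ballots; Aero wins 23–8.
Concept 2 vs Model W: Model W, 20–11.
Concept 2 vs Model S1: 5 to 26, Model S1.
Concept 2 beats no one; loses to Flux, Aero, Model W, Model S1 — 0 pairwise wins.

0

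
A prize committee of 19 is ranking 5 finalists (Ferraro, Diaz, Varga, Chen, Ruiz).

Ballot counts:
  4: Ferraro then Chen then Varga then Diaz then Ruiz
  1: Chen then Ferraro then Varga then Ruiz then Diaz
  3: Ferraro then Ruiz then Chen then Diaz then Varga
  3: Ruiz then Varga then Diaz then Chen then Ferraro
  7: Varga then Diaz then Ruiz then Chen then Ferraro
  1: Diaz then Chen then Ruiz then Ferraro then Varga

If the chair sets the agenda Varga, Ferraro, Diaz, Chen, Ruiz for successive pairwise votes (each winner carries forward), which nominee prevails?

Round 1: Varga vs Ferraro — 10–9, Varga advances.
Round 2: Varga vs Diaz — 15–4, Varga advances.
Round 3: Varga vs Chen — 10–9, Varga advances.
Round 4: Varga vs Ruiz — 12–7, Varga advances.
Varga survives the agenda.

Varga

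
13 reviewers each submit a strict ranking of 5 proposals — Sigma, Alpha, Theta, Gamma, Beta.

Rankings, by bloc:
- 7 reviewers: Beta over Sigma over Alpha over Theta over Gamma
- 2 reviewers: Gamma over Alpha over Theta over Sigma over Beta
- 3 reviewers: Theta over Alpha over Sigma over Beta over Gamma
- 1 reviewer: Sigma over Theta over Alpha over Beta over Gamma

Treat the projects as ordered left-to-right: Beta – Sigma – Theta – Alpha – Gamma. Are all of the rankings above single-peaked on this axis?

Axis positions: Beta=1, Sigma=2, Theta=3, Alpha=4, Gamma=5.
Bloc 1: ranking walks positions 1-2-4-3-5; Alpha is ranked above Theta even though Theta lies between Alpha and the peak Beta on the axis — preferences dip and rise again. Not single-peaked.
Bloc 2 (peak Gamma at position 5): ranking walks positions 5-4-3-2-1, expanding outward from the peak — single-peaked.
Bloc 3 (peak Theta at position 3): ranking walks positions 3-4-2-1-5, expanding outward from the peak — single-peaked.
Bloc 4 (peak Sigma at position 2): ranking walks positions 2-3-4-1-5, expanding outward from the peak — single-peaked.
Bloc 1 violates single-peakedness, so the profile is not single-peaked on this axis.

no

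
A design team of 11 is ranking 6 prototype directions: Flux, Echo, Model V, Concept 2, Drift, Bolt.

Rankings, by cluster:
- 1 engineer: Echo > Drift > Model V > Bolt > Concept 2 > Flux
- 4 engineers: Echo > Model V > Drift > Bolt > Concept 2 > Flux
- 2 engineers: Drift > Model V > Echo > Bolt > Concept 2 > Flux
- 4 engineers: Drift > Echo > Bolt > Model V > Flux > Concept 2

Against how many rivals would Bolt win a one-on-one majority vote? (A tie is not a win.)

2

Bolt against each rival (11 engineers):
Bolt vs Flux: Bolt, 11–0.
Bolt vs Echo: 0 for Bolt, 11 for Echo — Echo by 11–0.
Bolt vs Model V: Bolt preferred on 4 ballots; Model V wins 7–4.
Bolt vs Concept 2: 1+4+2+4 = 11 for Bolt, 0 for Concept 2 — Bolt by 11–0.
Bolt–Drift: Drift 11–0.
Bolt beats Flux, Concept 2; loses to Echo, Model V, Drift — 2 pairwise wins.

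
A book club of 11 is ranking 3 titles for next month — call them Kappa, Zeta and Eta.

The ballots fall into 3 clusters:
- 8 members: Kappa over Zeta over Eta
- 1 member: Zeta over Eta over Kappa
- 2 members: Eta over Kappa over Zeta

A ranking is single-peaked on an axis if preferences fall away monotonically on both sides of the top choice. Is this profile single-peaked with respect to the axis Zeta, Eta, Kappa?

no

Axis positions: Zeta=1, Eta=2, Kappa=3.
Cluster 1: ranking walks positions 3-1-2; Zeta is ranked above Eta even though Eta lies between Zeta and the peak Kappa on the axis — preferences dip and rise again. Not single-peaked.
Cluster 2 (peak Zeta at position 1): ranking walks positions 1-2-3, expanding outward from the peak — single-peaked.
Cluster 3 (peak Eta at position 2): ranking walks positions 2-3-1, expanding outward from the peak — single-peaked.
Cluster 1 violates single-peakedness, so the profile is not single-peaked on this axis.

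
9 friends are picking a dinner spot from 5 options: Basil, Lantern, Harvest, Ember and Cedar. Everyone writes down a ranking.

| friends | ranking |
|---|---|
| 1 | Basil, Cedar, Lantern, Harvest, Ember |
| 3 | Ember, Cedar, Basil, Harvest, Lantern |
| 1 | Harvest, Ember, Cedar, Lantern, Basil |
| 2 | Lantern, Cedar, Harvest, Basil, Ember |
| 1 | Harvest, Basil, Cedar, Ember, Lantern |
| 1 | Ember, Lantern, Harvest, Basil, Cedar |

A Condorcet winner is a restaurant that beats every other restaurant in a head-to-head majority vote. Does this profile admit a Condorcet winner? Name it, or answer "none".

Check each pair by majority over 9 ballots:
Basil vs Lantern: Basil is ranked higher on 1+3+1 = 5 ballots, Lantern on 4. Basil wins 5–4.
Basil vs Harvest: Basil preferred on 1+3 = 4 ballots; Harvest wins 5–4.
Basil vs Ember: Basil preferred on 1+2+1 = 4 ballots; Ember wins 5–4.
Basil vs Cedar: Basil is ranked higher on 1+1+1 = 3 ballots, Cedar on 6. Cedar wins 6–3.
Lantern vs Harvest: Lantern preferred on 1+2+1 = 4 ballots; Harvest wins 5–4.
Lantern vs Ember: Lantern is ranked higher on 1+2 = 3 ballots, Ember on 6. Ember wins 6–3.
Lantern vs Cedar: 3 to 6, Cedar.
Harvest vs Ember: 5 to 4, Harvest.
Harvest vs Cedar: Harvest is ranked higher on 1+1+1 = 3 ballots, Cedar on 6. Cedar wins 6–3.
Ember vs Cedar: Ember preferred on 3+1+1 = 5 ballots; Ember wins 5–4.
Each restaurant drops at least one matchup (Basil loses to Harvest; Lantern loses to Basil; Harvest loses to Cedar; Ember loses to Harvest; Cedar loses to Ember); the cycle Harvest > Ember > Cedar > Harvest rules out a Condorcet winner.

none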